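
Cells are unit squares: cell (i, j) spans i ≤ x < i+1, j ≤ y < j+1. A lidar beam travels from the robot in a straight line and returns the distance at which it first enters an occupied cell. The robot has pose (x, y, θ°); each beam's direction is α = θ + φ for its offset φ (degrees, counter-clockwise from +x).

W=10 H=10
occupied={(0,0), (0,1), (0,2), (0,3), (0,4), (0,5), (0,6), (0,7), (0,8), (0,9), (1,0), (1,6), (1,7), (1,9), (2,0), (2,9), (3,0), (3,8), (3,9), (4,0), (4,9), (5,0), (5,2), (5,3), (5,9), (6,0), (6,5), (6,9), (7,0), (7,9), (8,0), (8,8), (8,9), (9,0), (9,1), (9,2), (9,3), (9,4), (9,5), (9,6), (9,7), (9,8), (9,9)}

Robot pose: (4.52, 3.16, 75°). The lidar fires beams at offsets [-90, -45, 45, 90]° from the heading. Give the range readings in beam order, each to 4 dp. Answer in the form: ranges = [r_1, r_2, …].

beam 1: φ=-90°, α=345°
  direction (0.9659, -0.2588); cell (4,3); t to first gridline: x 0.4969, y 0.6182 (then +1.0353 / +3.8637)
    (5,3) via x @ 0.4969  # hit
  → r_1 = 0.4969
beam 2: φ=-45°, α=30°
  direction (0.8660, 0.5000); cell (4,3); t to first gridline: x 0.5543, y 1.6800 (then +1.1547 / +2.0000)
    (5,3) via x @ 0.5543  # hit
  → r_2 = 0.5543
beam 3: φ=45°, α=120°
  direction (-0.5000, 0.8660); cell (4,3); t to first gridline: x 1.0400, y 0.9699 (then +2.0000 / +1.1547)
    (4,4) via y @ 0.9699
    (3,4) via x @ 1.0400
    (3,5) via y @ 2.1246
    (2,5) via x @ 3.0400
    (2,6) via y @ 3.2793
    (2,7) via y @ 4.4341
    (1,7) via x @ 5.0400  # hit
  → r_3 = 5.0400
beam 4: φ=90°, α=165°
  direction (-0.9659, 0.2588); cell (4,3); t to first gridline: x 0.5383, y 3.2455 (then +1.0353 / +3.8637)
    (3,3) via x @ 0.5383
    (2,3) via x @ 1.5736
    (1,3) via x @ 2.6089
    (1,4) via y @ 3.2455
    (0,4) via x @ 3.6442  # hit
  → r_4 = 3.6442

ranges = [0.4969, 0.5543, 5.0400, 3.6442]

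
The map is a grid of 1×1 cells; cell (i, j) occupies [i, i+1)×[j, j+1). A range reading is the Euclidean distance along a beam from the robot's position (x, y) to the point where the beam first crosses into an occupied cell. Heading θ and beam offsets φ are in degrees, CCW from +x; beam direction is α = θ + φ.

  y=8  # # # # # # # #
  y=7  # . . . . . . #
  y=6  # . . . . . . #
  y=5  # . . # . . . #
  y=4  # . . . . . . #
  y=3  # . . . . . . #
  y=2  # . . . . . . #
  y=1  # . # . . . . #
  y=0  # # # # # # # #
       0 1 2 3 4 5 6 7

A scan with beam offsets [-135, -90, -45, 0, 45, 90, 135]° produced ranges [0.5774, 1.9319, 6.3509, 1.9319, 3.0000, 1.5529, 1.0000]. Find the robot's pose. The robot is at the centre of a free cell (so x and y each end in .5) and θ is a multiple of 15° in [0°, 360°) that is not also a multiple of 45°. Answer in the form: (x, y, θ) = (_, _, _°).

(x, y, θ) = (1.5, 6.5, 345°)

The pose lattice has 40·16 = 640 candidates. Test each by forward raycasting.
  (4.5, 4.5, 195°): beam 1 = 4.0415 ≠ 0.5774 ✗
  (4.5, 5.5, 195°): beam 1 = 2.8868 ≠ 0.5774 ✗
  (3.5, 7.5, 15°): beam 1 = 5.0000 ≠ 0.5774 ✗
  (3.5, 6.5, 195°): beam 1 = 1.7321 ≠ 0.5774 ✗
  …
  (1.5, 6.5, 345°): r_1=0.5774, r_2=1.9319, r_3=6.3509, r_4=1.9319, r_5=3.0000, r_6=1.5529, r_7=1.0000 — all match ✓
Only this pose fits every beam.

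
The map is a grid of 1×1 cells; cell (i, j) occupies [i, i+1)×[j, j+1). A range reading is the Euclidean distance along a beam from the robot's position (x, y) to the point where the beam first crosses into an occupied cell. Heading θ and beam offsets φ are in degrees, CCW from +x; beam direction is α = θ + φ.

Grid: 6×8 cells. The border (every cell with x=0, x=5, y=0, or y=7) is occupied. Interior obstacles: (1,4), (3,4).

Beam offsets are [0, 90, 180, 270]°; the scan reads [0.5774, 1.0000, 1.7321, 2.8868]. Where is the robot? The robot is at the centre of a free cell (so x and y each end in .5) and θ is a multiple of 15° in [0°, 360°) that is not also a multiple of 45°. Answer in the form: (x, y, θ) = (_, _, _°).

Candidates: 22 free-cell centres × 16 headings = 352 poses. Raycast each; keep the one whose scan matches to 4 dp.
  (4.5, 2.5, 165°): beam 1 = 3.6235 ≠ 0.5774 ✗
  (3.5, 1.5, 60°): beam 1 = 3.0000 ≠ 0.5774 ✗
  (1.5, 6.5, 60°): beam 2 = 0.5774 ≠ 1.0000 ✗
  (2.5, 4.5, 330°): beam 2 = 2.8868 ≠ 1.0000 ✗
  (3.5, 3.5, 150°): beam 1 = 1.7321 ≠ 0.5774 ✗
  …
  (2.5, 6.5, 60°): r_1=0.5774, r_2=1.0000, r_3=1.7321, r_4=2.8868 — all match ✓
Only this pose fits every beam.

(x, y, θ) = (2.5, 6.5, 60°)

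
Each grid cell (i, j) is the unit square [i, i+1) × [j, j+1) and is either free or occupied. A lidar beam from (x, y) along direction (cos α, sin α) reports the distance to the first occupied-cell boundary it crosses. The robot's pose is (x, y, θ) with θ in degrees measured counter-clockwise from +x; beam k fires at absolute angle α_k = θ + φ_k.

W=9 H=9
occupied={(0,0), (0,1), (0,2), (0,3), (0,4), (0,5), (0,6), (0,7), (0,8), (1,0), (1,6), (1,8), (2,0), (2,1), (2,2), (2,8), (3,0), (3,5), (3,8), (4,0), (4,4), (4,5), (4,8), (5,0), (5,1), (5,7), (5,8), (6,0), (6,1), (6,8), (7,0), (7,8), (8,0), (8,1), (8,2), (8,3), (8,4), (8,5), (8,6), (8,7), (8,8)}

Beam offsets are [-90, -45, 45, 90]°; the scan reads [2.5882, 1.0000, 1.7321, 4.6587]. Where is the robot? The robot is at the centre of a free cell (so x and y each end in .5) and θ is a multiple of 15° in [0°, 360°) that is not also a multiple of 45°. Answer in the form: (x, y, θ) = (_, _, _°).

(x, y, θ) = (2.5, 5.5, 165°)

Enumerate (i+0.5, j+0.5, θ) over the 40 free cells and 16 admissible headings. For each, cast all 4 beams and compare to the given ranges.
  (6.5, 6.5, 120°): beam 1 = 1.7321 ≠ 2.5882 ✗
  (4.5, 1.5, 75°): beam 1 = 0.5176 ≠ 2.5882 ✗
  (3.5, 4.5, 345°): beam 1 = 1.9319 ≠ 2.5882 ✗
  (1.5, 2.5, 150°): beam 1 = 3.0000 ≠ 2.5882 ✗
  …
  (2.5, 5.5, 165°): r_1=2.5882, r_2=1.0000, r_3=1.7321, r_4=4.6587 — all match ✓
Unique over the lattice → pose = (2.5, 5.5, 165°).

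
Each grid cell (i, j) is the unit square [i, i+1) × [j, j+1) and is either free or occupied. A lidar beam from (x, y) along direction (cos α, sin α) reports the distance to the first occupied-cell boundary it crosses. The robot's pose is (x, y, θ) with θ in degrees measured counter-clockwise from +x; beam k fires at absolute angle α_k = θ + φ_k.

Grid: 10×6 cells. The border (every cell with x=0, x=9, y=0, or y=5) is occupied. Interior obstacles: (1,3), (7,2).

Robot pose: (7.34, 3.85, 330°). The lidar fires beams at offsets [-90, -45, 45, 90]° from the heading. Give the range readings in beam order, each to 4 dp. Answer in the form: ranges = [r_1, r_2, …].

ranges = [3.2909, 0.8800, 1.7186, 1.3279]

beam 1: φ=-90°, α=240°
  dir = (cos 240°, sin 240°) = (-0.5000, -0.8660); from cell (7,3)
  next x-line at t=0.6800, next y-line at t=0.9815; Δt_x=2.0000, Δt_y=1.1547
    x: enter (6,3) at t=0.6800
    y: enter (6,2) at t=0.9815
    y: enter (6,1) at t=2.1362
    x: enter (5,1) at t=2.6800
    y: enter (5,0) at t=3.2909 ← occupied
  → r_1 = 3.2909
beam 2: φ=-45°, α=285°
  dir = (cos 285°, sin 285°) = (0.2588, -0.9659); from cell (7,3)
  next x-line at t=2.5500, next y-line at t=0.8800; Δt_x=3.8637, Δt_y=1.0353
    y: enter (7,2) at t=0.8800 ← occupied
  → r_2 = 0.8800
beam 3: φ=45°, α=15°
  dir = (cos 15°, sin 15°) = (0.9659, 0.2588); from cell (7,3)
  next x-line at t=0.6833, next y-line at t=0.5796; Δt_x=1.0353, Δt_y=3.8637
    y: enter (7,4) at t=0.5796
    x: enter (8,4) at t=0.6833
    x: enter (9,4) at t=1.7186 ← occupied
  → r_3 = 1.7186
beam 4: φ=90°, α=60°
  dir = (cos 60°, sin 60°) = (0.5000, 0.8660); from cell (7,3)
  next x-line at t=1.3200, next y-line at t=0.1732; Δt_x=2.0000, Δt_y=1.1547
    y: enter (7,4) at t=0.1732
    x: enter (8,4) at t=1.3200
    y: enter (8,5) at t=1.3279 ← occupied
  → r_4 = 1.3279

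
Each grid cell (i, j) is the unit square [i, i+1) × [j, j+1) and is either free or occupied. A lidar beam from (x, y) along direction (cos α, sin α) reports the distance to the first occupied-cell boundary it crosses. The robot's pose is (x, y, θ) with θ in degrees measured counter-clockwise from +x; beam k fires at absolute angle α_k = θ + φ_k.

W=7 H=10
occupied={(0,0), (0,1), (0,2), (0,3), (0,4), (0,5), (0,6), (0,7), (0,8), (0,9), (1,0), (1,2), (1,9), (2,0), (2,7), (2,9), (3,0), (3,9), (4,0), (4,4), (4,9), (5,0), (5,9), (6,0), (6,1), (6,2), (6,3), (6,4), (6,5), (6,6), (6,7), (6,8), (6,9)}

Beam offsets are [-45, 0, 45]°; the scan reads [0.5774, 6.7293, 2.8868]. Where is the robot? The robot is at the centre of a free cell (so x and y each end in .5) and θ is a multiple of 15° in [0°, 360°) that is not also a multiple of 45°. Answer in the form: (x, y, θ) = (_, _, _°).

(x, y, θ) = (3.5, 7.5, 255°)

The pose lattice has 37·16 = 592 candidates. Test each by forward raycasting.
  (3.5, 7.5, 165°): beam 1 = 1.7321 ≠ 0.5774 ✗
  (4.5, 6.5, 195°): beam 1 = 1.7321 ≠ 0.5774 ✗
  (3.5, 4.5, 15°): beam 2 = 0.5176 ≠ 6.7293 ✗
  …
  (3.5, 7.5, 255°): r_1=0.5774, r_2=6.7293, r_3=2.8868 — all match ✓
Unique over the lattice → pose = (3.5, 7.5, 255°).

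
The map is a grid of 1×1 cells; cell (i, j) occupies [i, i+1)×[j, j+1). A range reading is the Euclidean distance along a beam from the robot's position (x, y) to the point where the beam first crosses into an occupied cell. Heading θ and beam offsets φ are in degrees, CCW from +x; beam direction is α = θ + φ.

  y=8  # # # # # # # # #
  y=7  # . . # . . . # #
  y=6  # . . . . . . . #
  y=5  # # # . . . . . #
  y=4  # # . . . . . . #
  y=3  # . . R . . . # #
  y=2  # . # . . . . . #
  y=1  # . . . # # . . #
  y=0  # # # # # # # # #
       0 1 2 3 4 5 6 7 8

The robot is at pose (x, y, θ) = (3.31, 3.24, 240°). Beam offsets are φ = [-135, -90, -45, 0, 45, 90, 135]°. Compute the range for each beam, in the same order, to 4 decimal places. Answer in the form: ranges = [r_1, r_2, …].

ranges = [1.8221, 1.5200, 0.9273, 0.6200, 2.3190, 2.4800, 4.8554]

beam 1: φ=-135°, α=105°
  dir = (cos 105°, sin 105°) = (-0.2588, 0.9659); from cell (3,3)
  next x-line at t=1.1977, next y-line at t=0.7868; Δt_x=3.8637, Δt_y=1.0353
    y: enter (3,4) at t=0.7868
    x: enter (2,4) at t=1.1977
    y: enter (2,5) at t=1.8221 ← occupied
  → r_1 = 1.8221
beam 2: φ=-90°, α=150°
  dir = (cos 150°, sin 150°) = (-0.8660, 0.5000); from cell (3,3)
  next x-line at t=0.3580, next y-line at t=1.5200; Δt_x=1.1547, Δt_y=2.0000
    x: enter (2,3) at t=0.3580
    x: enter (1,3) at t=1.5127
    y: enter (1,4) at t=1.5200 ← occupied
  → r_2 = 1.5200
beam 3: φ=-45°, α=195°
  dir = (cos 195°, sin 195°) = (-0.9659, -0.2588); from cell (3,3)
  next x-line at t=0.3209, next y-line at t=0.9273; Δt_x=1.0353, Δt_y=3.8637
    x: enter (2,3) at t=0.3209
    y: enter (2,2) at t=0.9273 ← occupied
  → r_3 = 0.9273
beam 4: φ=0°, α=240°
  dir = (cos 240°, sin 240°) = (-0.5000, -0.8660); from cell (3,3)
  next x-line at t=0.6200, next y-line at t=0.2771; Δt_x=2.0000, Δt_y=1.1547
    y: enter (3,2) at t=0.2771
    x: enter (2,2) at t=0.6200 ← occupied
  → r_4 = 0.6200
beam 5: φ=45°, α=285°
  dir = (cos 285°, sin 285°) = (0.2588, -0.9659); from cell (3,3)
  next x-line at t=2.6660, next y-line at t=0.2485; Δt_x=3.8637, Δt_y=1.0353
    y: enter (3,2) at t=0.2485
    y: enter (3,1) at t=1.2837
    y: enter (3,0) at t=2.3190 ← occupied
  → r_5 = 2.3190
beam 6: φ=90°, α=330°
  dir = (cos 330°, sin 330°) = (0.8660, -0.5000); from cell (3,3)
  next x-line at t=0.7967, next y-line at t=0.4800; Δt_x=1.1547, Δt_y=2.0000
    y: enter (3,2) at t=0.4800
    x: enter (4,2) at t=0.7967
    x: enter (5,2) at t=1.9514
    y: enter (5,1) at t=2.4800 ← occupied
  → r_6 = 2.4800
beam 7: φ=135°, α=15°
  dir = (cos 15°, sin 15°) = (0.9659, 0.2588); from cell (3,3)
  next x-line at t=0.7143, next y-line at t=2.9364; Δt_x=1.0353, Δt_y=3.8637
    x: enter (4,3) at t=0.7143
    x: enter (5,3) at t=1.7496
    x: enter (6,3) at t=2.7849
    y: enter (6,4) at t=2.9364
    x: enter (7,4) at t=3.8202
    x: enter (8,4) at t=4.8554 ← occupied
  → r_7 = 4.8554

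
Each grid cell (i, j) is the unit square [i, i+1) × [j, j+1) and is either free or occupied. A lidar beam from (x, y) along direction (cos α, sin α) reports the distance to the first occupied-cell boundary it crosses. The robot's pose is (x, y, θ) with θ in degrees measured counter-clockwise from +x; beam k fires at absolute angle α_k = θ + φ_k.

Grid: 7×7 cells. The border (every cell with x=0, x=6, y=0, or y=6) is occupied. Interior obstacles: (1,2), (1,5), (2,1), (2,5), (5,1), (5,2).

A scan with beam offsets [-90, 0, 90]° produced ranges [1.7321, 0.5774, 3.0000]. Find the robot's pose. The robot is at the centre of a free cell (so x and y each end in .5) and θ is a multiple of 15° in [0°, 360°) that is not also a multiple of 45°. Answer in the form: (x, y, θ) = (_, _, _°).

(x, y, θ) = (4.5, 2.5, 330°)

Enumerate (i+0.5, j+0.5, θ) over the 19 free cells and 16 admissible headings. For each, cast all 3 beams and compare to the given ranges.
  (5.5, 3.5, 120°): beam 1 = 0.5774 ≠ 1.7321 ✗
  (2.5, 4.5, 285°): beam 1 = 1.5529 ≠ 1.7321 ✗
  (5.5, 4.5, 210°): beam 2 = 4.0415 ≠ 0.5774 ✗
  (5.5, 3.5, 210°): beam 1 = 2.8868 ≠ 1.7321 ✗
  …
  (4.5, 2.5, 330°): r_1=1.7321, r_2=0.5774, r_3=3.0000 — all match ✓
No second candidate reproduces the full scan.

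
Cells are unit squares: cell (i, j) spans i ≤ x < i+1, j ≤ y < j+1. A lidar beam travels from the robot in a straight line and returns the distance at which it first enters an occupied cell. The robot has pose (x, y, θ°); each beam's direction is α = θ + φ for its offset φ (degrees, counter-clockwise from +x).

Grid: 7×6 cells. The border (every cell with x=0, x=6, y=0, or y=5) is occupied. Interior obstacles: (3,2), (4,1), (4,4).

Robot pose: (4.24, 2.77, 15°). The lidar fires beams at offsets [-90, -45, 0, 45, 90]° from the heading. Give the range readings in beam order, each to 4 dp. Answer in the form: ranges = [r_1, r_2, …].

ranges = [0.7972, 2.0323, 1.8221, 1.4203, 2.3087]

beam 1: φ=-90°, α=285°
  dir = (cos 285°, sin 285°) = (0.2588, -0.9659); from cell (4,2)
  next x-line at t=2.9364, next y-line at t=0.7972; Δt_x=3.8637, Δt_y=1.0353
    y: enter (4,1) at t=0.7972 ← occupied
  → r_1 = 0.7972
beam 2: φ=-45°, α=330°
  dir = (cos 330°, sin 330°) = (0.8660, -0.5000); from cell (4,2)
  next x-line at t=0.8776, next y-line at t=1.5400; Δt_x=1.1547, Δt_y=2.0000
    x: enter (5,2) at t=0.8776
    y: enter (5,1) at t=1.5400
    x: enter (6,1) at t=2.0323 ← occupied
  → r_2 = 2.0323
beam 3: φ=0°, α=15°
  dir = (cos 15°, sin 15°) = (0.9659, 0.2588); from cell (4,2)
  next x-line at t=0.7868, next y-line at t=0.8887; Δt_x=1.0353, Δt_y=3.8637
    x: enter (5,2) at t=0.7868
    y: enter (5,3) at t=0.8887
    x: enter (6,3) at t=1.8221 ← occupied
  → r_3 = 1.8221
beam 4: φ=45°, α=60°
  dir = (cos 60°, sin 60°) = (0.5000, 0.8660); from cell (4,2)
  next x-line at t=1.5200, next y-line at t=0.2656; Δt_x=2.0000, Δt_y=1.1547
    y: enter (4,3) at t=0.2656
    y: enter (4,4) at t=1.4203 ← occupied
  → r_4 = 1.4203
beam 5: φ=90°, α=105°
  dir = (cos 105°, sin 105°) = (-0.2588, 0.9659); from cell (4,2)
  next x-line at t=0.9273, next y-line at t=0.2381; Δt_x=3.8637, Δt_y=1.0353
    y: enter (4,3) at t=0.2381
    x: enter (3,3) at t=0.9273
    y: enter (3,4) at t=1.2734
    y: enter (3,5) at t=2.3087 ← occupied
  → r_5 = 2.3087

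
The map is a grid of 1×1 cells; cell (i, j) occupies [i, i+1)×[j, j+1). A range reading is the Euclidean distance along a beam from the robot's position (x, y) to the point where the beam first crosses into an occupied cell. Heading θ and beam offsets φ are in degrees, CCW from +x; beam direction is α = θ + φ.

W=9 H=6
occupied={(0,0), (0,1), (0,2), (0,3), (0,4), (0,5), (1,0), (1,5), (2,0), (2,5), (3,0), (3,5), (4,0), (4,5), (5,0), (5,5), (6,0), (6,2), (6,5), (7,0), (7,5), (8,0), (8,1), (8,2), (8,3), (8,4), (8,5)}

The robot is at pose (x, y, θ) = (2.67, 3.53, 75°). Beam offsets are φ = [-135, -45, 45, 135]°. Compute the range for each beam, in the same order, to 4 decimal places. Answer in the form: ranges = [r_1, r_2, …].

ranges = [2.9214, 2.9400, 1.6974, 1.9283]

beam 1: φ=-135°, α=300°
  d=(0.5000,-0.8660)  start (2,3)  tX=0.6600 tY=0.6120  stride 1/|dx|=2.0000 1/|dy|=1.1547
    cross y-line → (2,2), t=0.6120
    cross x-line → (3,2), t=0.6600
    cross y-line → (3,1), t=1.7667
    cross x-line → (4,1), t=2.6600
    cross y-line → (4,0), t=2.9214 (wall)
  → r_1 = 2.9214
beam 2: φ=-45°, α=30°
  d=(0.8660,0.5000)  start (2,3)  tX=0.3811 tY=0.9400  stride 1/|dx|=1.1547 1/|dy|=2.0000
    cross x-line → (3,3), t=0.3811
    cross y-line → (3,4), t=0.9400
    cross x-line → (4,4), t=1.5358
    cross x-line → (5,4), t=2.6905
    cross y-line → (5,5), t=2.9400 (wall)
  → r_2 = 2.9400
beam 3: φ=45°, α=120°
  d=(-0.5000,0.8660)  start (2,3)  tX=1.3400 tY=0.5427  stride 1/|dx|=2.0000 1/|dy|=1.1547
    cross y-line → (2,4), t=0.5427
    cross x-line → (1,4), t=1.3400
    cross y-line → (1,5), t=1.6974 (wall)
  → r_3 = 1.6974
beam 4: φ=135°, α=210°
  d=(-0.8660,-0.5000)  start (2,3)  tX=0.7736 tY=1.0600  stride 1/|dx|=1.1547 1/|dy|=2.0000
    cross x-line → (1,3), t=0.7736
    cross y-line → (1,2), t=1.0600
    cross x-line → (0,2), t=1.9283 (wall)
  → r_4 = 1.9283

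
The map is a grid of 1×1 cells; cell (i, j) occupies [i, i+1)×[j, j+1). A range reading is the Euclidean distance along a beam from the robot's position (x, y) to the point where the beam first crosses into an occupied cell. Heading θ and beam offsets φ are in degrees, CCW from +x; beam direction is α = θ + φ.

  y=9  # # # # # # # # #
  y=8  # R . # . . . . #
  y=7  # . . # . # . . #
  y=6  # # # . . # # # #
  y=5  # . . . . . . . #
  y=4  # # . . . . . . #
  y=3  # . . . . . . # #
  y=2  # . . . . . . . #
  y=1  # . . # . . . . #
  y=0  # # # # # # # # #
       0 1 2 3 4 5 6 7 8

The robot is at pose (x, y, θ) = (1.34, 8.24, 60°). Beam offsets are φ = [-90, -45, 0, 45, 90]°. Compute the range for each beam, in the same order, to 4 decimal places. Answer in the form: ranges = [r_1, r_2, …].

ranges = [1.9168, 1.7186, 0.8776, 0.7868, 0.3926]

beam 1: φ=-90°, α=330°
  d=(0.8660,-0.5000)  start (1,8)  tX=0.7621 tY=0.4800  stride 1/|dx|=1.1547 1/|dy|=2.0000
    cross y-line → (1,7), t=0.4800
    cross x-line → (2,7), t=0.7621
    cross x-line → (3,7), t=1.9168 (wall)
  → r_1 = 1.9168
beam 2: φ=-45°, α=15°
  d=(0.9659,0.2588)  start (1,8)  tX=0.6833 tY=2.9364  stride 1/|dx|=1.0353 1/|dy|=3.8637
    cross x-line → (2,8), t=0.6833
    cross x-line → (3,8), t=1.7186 (wall)
  → r_2 = 1.7186
beam 3: φ=0°, α=60°
  d=(0.5000,0.8660)  start (1,8)  tX=1.3200 tY=0.8776  stride 1/|dx|=2.0000 1/|dy|=1.1547
    cross y-line → (1,9), t=0.8776 (wall)
  → r_3 = 0.8776
beam 4: φ=45°, α=105°
  d=(-0.2588,0.9659)  start (1,8)  tX=1.3137 tY=0.7868  stride 1/|dx|=3.8637 1/|dy|=1.0353
    cross y-line → (1,9), t=0.7868 (wall)
  → r_4 = 0.7868
beam 5: φ=90°, α=150°
  d=(-0.8660,0.5000)  start (1,8)  tX=0.3926 tY=1.5200  stride 1/|dx|=1.1547 1/|dy|=2.0000
    cross x-line → (0,8), t=0.3926 (wall)
  → r_5 = 0.3926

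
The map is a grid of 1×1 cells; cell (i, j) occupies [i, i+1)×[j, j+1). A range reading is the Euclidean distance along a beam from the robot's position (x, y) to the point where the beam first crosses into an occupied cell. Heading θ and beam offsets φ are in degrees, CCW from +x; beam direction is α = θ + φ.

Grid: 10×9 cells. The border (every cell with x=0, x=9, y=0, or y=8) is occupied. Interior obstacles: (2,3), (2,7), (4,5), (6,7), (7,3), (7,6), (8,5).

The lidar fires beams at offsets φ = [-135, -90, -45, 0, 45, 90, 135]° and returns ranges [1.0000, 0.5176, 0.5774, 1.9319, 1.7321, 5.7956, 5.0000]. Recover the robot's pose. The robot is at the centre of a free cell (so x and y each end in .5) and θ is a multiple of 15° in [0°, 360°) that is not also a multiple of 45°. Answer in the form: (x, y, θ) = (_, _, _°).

Candidates: 49 free-cell centres × 16 headings = 784 poses. Raycast each; keep the one whose scan matches to 4 dp.
  (4.5, 6.5, 150°): beam 1 = 1.9319 ≠ 1.0000 ✗
  (4.5, 7.5, 75°): beam 1 = 5.0000 ≠ 1.0000 ✗
  (3.5, 2.5, 75°): beam 1 = 1.7321 ≠ 1.0000 ✗
  (5.5, 1.5, 195°): beam 1 = 5.0000 ≠ 1.0000 ✗
  …
  (1.5, 5.5, 255°): r_1=1.0000, r_2=0.5176, r_3=0.5774, r_4=1.9319, r_5=1.7321, r_6=5.7956, r_7=5.0000 — all match ✓
Unique over the lattice → pose = (1.5, 5.5, 255°).

(x, y, θ) = (1.5, 5.5, 255°)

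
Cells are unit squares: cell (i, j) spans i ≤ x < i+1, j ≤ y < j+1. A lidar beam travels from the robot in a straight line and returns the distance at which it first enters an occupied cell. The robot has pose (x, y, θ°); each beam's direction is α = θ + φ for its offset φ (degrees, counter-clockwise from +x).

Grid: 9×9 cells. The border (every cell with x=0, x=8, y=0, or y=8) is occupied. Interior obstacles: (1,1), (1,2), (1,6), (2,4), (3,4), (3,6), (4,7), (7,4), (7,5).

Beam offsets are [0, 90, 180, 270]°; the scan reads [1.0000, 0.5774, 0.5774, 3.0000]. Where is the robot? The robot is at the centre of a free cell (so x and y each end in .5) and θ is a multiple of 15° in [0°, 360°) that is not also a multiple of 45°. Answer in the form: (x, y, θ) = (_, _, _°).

(x, y, θ) = (5.5, 7.5, 30°)

The pose lattice has 40·16 = 640 candidates. Test each by forward raycasting.
  (7.5, 1.5, 195°): beam 1 = 1.9319 ≠ 1.0000 ✗
  (2.5, 1.5, 255°): beam 1 = 0.5176 ≠ 1.0000 ✗
  (4.5, 3.5, 30°): beam 1 = 2.8868 ≠ 1.0000 ✗
  (2.5, 5.5, 300°): beam 1 = 0.5774 ≠ 1.0000 ✗
  …
  (5.5, 7.5, 30°): r_1=1.0000, r_2=0.5774, r_3=0.5774, r_4=3.0000 — all match ✓
No second candidate reproduces the full scan.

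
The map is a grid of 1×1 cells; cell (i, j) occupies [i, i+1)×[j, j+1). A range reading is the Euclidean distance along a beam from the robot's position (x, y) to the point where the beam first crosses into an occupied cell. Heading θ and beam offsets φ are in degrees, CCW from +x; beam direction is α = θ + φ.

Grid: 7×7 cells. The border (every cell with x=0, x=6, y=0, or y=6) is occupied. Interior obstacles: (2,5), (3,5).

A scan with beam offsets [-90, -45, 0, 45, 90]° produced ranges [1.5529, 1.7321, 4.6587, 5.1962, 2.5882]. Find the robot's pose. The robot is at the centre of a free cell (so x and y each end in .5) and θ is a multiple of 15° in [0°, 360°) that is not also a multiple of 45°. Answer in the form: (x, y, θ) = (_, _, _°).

(x, y, θ) = (1.5, 2.5, 345°)

Candidates: 23 free-cell centres × 16 headings = 368 poses. Raycast each; keep the one whose scan matches to 4 dp.
  (1.5, 5.5, 195°): beam 1 = 0.5176 ≠ 1.5529 ✗
  (2.5, 1.5, 75°): beam 1 = 1.9319 ≠ 1.5529 ✗
  (5.5, 1.5, 120°): beam 1 = 0.5774 ≠ 1.5529 ✗
  (5.5, 5.5, 255°): beam 2 = 5.1962 ≠ 1.7321 ✗
  (4.5, 4.5, 15°): beam 1 = 3.6235 ≠ 1.5529 ✗
  …
  (1.5, 2.5, 345°): r_1=1.5529, r_2=1.7321, r_3=4.6587, r_4=5.1962, r_5=2.5882 — all match ✓
No second candidate reproduces the full scan.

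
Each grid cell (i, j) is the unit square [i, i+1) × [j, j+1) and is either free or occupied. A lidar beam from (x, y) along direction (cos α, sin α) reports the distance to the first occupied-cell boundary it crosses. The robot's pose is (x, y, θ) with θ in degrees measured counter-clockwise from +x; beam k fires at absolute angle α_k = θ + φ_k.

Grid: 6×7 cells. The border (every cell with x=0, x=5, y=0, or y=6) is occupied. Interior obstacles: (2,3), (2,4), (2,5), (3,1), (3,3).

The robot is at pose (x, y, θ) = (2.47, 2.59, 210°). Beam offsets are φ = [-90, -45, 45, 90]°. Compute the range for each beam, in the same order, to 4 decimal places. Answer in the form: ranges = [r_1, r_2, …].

ranges = [0.4734, 1.5219, 1.6461, 1.0600]

beam 1: φ=-90°, α=120°
  dir = (cos 120°, sin 120°) = (-0.5000, 0.8660); from cell (2,2)
  next x-line at t=0.9400, next y-line at t=0.4734; Δt_x=2.0000, Δt_y=1.1547
    y: enter (2,3) at t=0.4734 ← occupied
  → r_1 = 0.4734
beam 2: φ=-45°, α=165°
  dir = (cos 165°, sin 165°) = (-0.9659, 0.2588); from cell (2,2)
  next x-line at t=0.4866, next y-line at t=1.5841; Δt_x=1.0353, Δt_y=3.8637
    x: enter (1,2) at t=0.4866
    x: enter (0,2) at t=1.5219 ← occupied
  → r_2 = 1.5219
beam 3: φ=45°, α=255°
  dir = (cos 255°, sin 255°) = (-0.2588, -0.9659); from cell (2,2)
  next x-line at t=1.8159, next y-line at t=0.6108; Δt_x=3.8637, Δt_y=1.0353
    y: enter (2,1) at t=0.6108
    y: enter (2,0) at t=1.6461 ← occupied
  → r_3 = 1.6461
beam 4: φ=90°, α=300°
  dir = (cos 300°, sin 300°) = (0.5000, -0.8660); from cell (2,2)
  next x-line at t=1.0600, next y-line at t=0.6813; Δt_x=2.0000, Δt_y=1.1547
    y: enter (2,1) at t=0.6813
    x: enter (3,1) at t=1.0600 ← occupied
  → r_4 = 1.0600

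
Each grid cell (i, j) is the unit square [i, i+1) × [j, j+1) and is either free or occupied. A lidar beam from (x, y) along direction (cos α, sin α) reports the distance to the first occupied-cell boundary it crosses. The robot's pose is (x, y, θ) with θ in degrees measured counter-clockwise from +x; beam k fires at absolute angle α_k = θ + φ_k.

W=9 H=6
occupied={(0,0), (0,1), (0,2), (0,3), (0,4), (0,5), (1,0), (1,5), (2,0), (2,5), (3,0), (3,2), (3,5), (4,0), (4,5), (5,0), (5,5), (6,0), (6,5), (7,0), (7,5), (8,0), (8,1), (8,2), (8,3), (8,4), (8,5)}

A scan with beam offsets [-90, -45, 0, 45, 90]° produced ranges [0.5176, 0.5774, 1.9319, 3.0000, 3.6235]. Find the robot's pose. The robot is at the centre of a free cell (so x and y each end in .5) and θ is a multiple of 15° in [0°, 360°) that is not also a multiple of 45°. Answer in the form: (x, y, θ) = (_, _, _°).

Enumerate (i+0.5, j+0.5, θ) over the 27 free cells and 16 admissible headings. For each, cast all 5 beams and compare to the given ranges.
  (6.5, 2.5, 120°): beam 1 = 1.7321 ≠ 0.5176 ✗
  (4.5, 3.5, 150°): beam 1 = 1.7321 ≠ 0.5176 ✗
  (7.5, 2.5, 105°): beam 2 = 1.0000 ≠ 0.5774 ✗
  (4.5, 2.5, 195°): beam 1 = 2.5882 ≠ 0.5176 ✗
  (4.5, 1.5, 75°): beam 1 = 1.9319 ≠ 0.5176 ✗
  …
  (6.5, 4.5, 165°): r_1=0.5176, r_2=0.5774, r_3=1.9319, r_4=3.0000, r_5=3.6235 — all match ✓
Unique over the lattice → pose = (6.5, 4.5, 165°).

(x, y, θ) = (6.5, 4.5, 165°)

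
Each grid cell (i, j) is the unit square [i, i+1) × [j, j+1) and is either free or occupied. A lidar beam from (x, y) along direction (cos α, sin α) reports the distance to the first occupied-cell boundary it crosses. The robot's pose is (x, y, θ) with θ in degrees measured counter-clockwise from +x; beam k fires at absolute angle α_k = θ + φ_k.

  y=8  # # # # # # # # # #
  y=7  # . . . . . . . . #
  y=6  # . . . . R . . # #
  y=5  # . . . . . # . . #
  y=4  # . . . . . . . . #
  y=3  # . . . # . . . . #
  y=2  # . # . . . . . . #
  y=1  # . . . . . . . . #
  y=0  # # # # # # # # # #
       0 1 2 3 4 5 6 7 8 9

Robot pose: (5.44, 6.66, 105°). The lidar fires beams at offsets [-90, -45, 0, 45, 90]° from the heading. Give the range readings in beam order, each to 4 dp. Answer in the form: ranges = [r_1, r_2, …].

ranges = [3.6856, 1.5473, 1.3873, 2.6800, 4.5966]

beam 1: φ=-90°, α=15°
  dir = (cos 15°, sin 15°) = (0.9659, 0.2588); from cell (5,6)
  next x-line at t=0.5798, next y-line at t=1.3137; Δt_x=1.0353, Δt_y=3.8637
    x: enter (6,6) at t=0.5798
    y: enter (6,7) at t=1.3137
    x: enter (7,7) at t=1.6150
    x: enter (8,7) at t=2.6503
    x: enter (9,7) at t=3.6856 ← occupied
  → r_1 = 3.6856
beam 2: φ=-45°, α=60°
  dir = (cos 60°, sin 60°) = (0.5000, 0.8660); from cell (5,6)
  next x-line at t=1.1200, next y-line at t=0.3926; Δt_x=2.0000, Δt_y=1.1547
    y: enter (5,7) at t=0.3926
    x: enter (6,7) at t=1.1200
    y: enter (6,8) at t=1.5473 ← occupied
  → r_2 = 1.5473
beam 3: φ=0°, α=105°
  dir = (cos 105°, sin 105°) = (-0.2588, 0.9659); from cell (5,6)
  next x-line at t=1.7000, next y-line at t=0.3520; Δt_x=3.8637, Δt_y=1.0353
    y: enter (5,7) at t=0.3520
    y: enter (5,8) at t=1.3873 ← occupied
  → r_3 = 1.3873
beam 4: φ=45°, α=150°
  dir = (cos 150°, sin 150°) = (-0.8660, 0.5000); from cell (5,6)
  next x-line at t=0.5081, next y-line at t=0.6800; Δt_x=1.1547, Δt_y=2.0000
    x: enter (4,6) at t=0.5081
    y: enter (4,7) at t=0.6800
    x: enter (3,7) at t=1.6628
    y: enter (3,8) at t=2.6800 ← occupied
  → r_4 = 2.6800
beam 5: φ=90°, α=195°
  dir = (cos 195°, sin 195°) = (-0.9659, -0.2588); from cell (5,6)
  next x-line at t=0.4555, next y-line at t=2.5500; Δt_x=1.0353, Δt_y=3.8637
    x: enter (4,6) at t=0.4555
    x: enter (3,6) at t=1.4908
    x: enter (2,6) at t=2.5261
    y: enter (2,5) at t=2.5500
    x: enter (1,5) at t=3.5614
    x: enter (0,5) at t=4.5966 ← occupied
  → r_5 = 4.5966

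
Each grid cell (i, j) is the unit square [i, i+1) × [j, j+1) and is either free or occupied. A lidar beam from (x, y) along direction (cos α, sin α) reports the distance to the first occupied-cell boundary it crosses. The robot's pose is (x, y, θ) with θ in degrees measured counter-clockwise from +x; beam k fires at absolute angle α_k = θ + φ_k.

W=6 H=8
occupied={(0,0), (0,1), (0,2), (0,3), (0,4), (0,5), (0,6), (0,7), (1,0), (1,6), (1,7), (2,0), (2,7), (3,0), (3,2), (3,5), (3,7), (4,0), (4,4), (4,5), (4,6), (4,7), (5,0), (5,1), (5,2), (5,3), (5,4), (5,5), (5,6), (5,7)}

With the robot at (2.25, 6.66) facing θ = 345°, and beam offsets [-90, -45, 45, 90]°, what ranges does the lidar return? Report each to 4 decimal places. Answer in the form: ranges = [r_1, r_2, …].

beam 1: φ=-90°, α=255°
  d=(-0.2588,-0.9659)  start (2,6)  tX=0.9659 tY=0.6833  stride 1/|dx|=3.8637 1/|dy|=1.0353
    cross y-line → (2,5), t=0.6833
    cross x-line → (1,5), t=0.9659
    cross y-line → (1,4), t=1.7186
    cross y-line → (1,3), t=2.7538
    cross y-line → (1,2), t=3.7891
    cross y-line → (1,1), t=4.8244
    cross x-line → (0,1), t=4.8296 (wall)
  → r_1 = 4.8296
beam 2: φ=-45°, α=300°
  d=(0.5000,-0.8660)  start (2,6)  tX=1.5000 tY=0.7621  stride 1/|dx|=2.0000 1/|dy|=1.1547
    cross y-line → (2,5), t=0.7621
    cross x-line → (3,5), t=1.5000 (wall)
  → r_2 = 1.5000
beam 3: φ=45°, α=30°
  d=(0.8660,0.5000)  start (2,6)  tX=0.8660 tY=0.6800  stride 1/|dx|=1.1547 1/|dy|=2.0000
    cross y-line → (2,7), t=0.6800 (wall)
  → r_3 = 0.6800
beam 4: φ=90°, α=75°
  d=(0.2588,0.9659)  start (2,6)  tX=2.8978 tY=0.3520  stride 1/|dx|=3.8637 1/|dy|=1.0353
    cross y-line → (2,7), t=0.3520 (wall)
  → r_4 = 0.3520

ranges = [4.8296, 1.5000, 0.6800, 0.3520]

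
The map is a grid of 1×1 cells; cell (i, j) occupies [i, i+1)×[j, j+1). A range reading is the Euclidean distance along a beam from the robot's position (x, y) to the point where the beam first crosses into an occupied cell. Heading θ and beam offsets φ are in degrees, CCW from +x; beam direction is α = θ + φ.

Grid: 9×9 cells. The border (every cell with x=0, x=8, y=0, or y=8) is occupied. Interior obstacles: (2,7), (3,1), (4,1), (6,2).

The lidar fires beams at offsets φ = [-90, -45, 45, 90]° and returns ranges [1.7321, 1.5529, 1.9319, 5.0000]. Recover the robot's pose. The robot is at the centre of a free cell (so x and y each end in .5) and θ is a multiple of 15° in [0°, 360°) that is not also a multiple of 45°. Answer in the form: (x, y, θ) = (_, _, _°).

(x, y, θ) = (2.5, 3.5, 240°)

The pose lattice has 45·16 = 720 candidates. Test each by forward raycasting.
  (2.5, 5.5, 150°): beam 1 = 2.8868 ≠ 1.7321 ✗
  (4.5, 6.5, 345°): beam 1 = 4.6587 ≠ 1.7321 ✗
  (5.5, 6.5, 285°): beam 1 = 4.6587 ≠ 1.7321 ✗
  (3.5, 5.5, 210°): beam 2 = 2.5882 ≠ 1.5529 ✗
  …
  (2.5, 3.5, 240°): r_1=1.7321, r_2=1.5529, r_3=1.9319, r_4=5.0000 — all match ✓
Only this pose fits every beam.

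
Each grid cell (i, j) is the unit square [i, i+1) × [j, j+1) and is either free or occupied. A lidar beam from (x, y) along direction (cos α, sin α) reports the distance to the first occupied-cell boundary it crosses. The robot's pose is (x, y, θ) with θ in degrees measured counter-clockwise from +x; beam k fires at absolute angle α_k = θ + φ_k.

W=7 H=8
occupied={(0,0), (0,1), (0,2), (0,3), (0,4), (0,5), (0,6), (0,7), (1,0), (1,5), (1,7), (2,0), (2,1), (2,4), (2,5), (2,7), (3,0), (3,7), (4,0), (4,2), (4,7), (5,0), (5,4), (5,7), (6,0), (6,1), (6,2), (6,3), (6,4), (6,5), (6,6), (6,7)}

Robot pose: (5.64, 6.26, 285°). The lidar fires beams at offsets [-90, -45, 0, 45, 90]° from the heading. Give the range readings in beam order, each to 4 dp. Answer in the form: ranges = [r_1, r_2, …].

beam 1: φ=-90°, α=195°
  d=(-0.9659,-0.2588)  start (5,6)  tX=0.6626 tY=1.0046  stride 1/|dx|=1.0353 1/|dy|=3.8637
    cross x-line → (4,6), t=0.6626
    cross y-line → (4,5), t=1.0046
    cross x-line → (3,5), t=1.6979
    cross x-line → (2,5), t=2.7331 (wall)
  → r_1 = 2.7331
beam 2: φ=-45°, α=240°
  d=(-0.5000,-0.8660)  start (5,6)  tX=1.2800 tY=0.3002  stride 1/|dx|=2.0000 1/|dy|=1.1547
    cross y-line → (5,5), t=0.3002
    cross x-line → (4,5), t=1.2800
    cross y-line → (4,4), t=1.4549
    cross y-line → (4,3), t=2.6096
    cross x-line → (3,3), t=3.2800
    cross y-line → (3,2), t=3.7643
    cross y-line → (3,1), t=4.9190
    cross x-line → (2,1), t=5.2800 (wall)
  → r_2 = 5.2800
beam 3: φ=0°, α=285°
  d=(0.2588,-0.9659)  start (5,6)  tX=1.3909 tY=0.2692  stride 1/|dx|=3.8637 1/|dy|=1.0353
    cross y-line → (5,5), t=0.2692
    cross y-line → (5,4), t=1.3044 (wall)
  → r_3 = 1.3044
beam 4: φ=45°, α=330°
  d=(0.8660,-0.5000)  start (5,6)  tX=0.4157 tY=0.5200  stride 1/|dx|=1.1547 1/|dy|=2.0000
    cross x-line → (6,6), t=0.4157 (wall)
  → r_4 = 0.4157
beam 5: φ=90°, α=15°
  d=(0.9659,0.2588)  start (5,6)  tX=0.3727 tY=2.8591  stride 1/|dx|=1.0353 1/|dy|=3.8637
    cross x-line → (6,6), t=0.3727 (wall)
  → r_5 = 0.3727

ranges = [2.7331, 5.2800, 1.3044, 0.4157, 0.3727]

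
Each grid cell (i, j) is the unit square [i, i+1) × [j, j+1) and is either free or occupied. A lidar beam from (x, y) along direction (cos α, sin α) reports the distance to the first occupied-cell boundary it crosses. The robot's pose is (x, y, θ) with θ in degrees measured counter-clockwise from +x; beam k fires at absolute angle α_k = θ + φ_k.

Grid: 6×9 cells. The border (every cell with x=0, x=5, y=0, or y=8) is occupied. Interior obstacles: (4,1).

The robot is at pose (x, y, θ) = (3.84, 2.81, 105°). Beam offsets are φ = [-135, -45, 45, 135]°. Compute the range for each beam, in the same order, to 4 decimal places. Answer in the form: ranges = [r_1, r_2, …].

beam 1: φ=-135°, α=330°
  cosα=0.8660 sinα=-0.5000 | (3,2) | tMaxX 0.1848 tMaxY 1.6200 | tΔX 1.1547 tΔY 2.0000
    t=0.1848 [x] (4,2)
    t=1.3395 [x] (5,2) — stop
  → r_1 = 1.3395
beam 2: φ=-45°, α=60°
  cosα=0.5000 sinα=0.8660 | (3,2) | tMaxX 0.3200 tMaxY 0.2194 | tΔX 2.0000 tΔY 1.1547
    t=0.2194 [y] (3,3)
    t=0.3200 [x] (4,3)
    t=1.3741 [y] (4,4)
    t=2.3200 [x] (5,4) — stop
  → r_2 = 2.3200
beam 3: φ=45°, α=150°
  cosα=-0.8660 sinα=0.5000 | (3,2) | tMaxX 0.9699 tMaxY 0.3800 | tΔX 1.1547 tΔY 2.0000
    t=0.3800 [y] (3,3)
    t=0.9699 [x] (2,3)
    t=2.1246 [x] (1,3)
    t=2.3800 [y] (1,4)
    t=3.2793 [x] (0,4) — stop
  → r_3 = 3.2793
beam 4: φ=135°, α=240°
  cosα=-0.5000 sinα=-0.8660 | (3,2) | tMaxX 1.6800 tMaxY 0.9353 | tΔX 2.0000 tΔY 1.1547
    t=0.9353 [y] (3,1)
    t=1.6800 [x] (2,1)
    t=2.0900 [y] (2,0) — stop
  → r_4 = 2.0900

ranges = [1.3395, 2.3200, 3.2793, 2.0900]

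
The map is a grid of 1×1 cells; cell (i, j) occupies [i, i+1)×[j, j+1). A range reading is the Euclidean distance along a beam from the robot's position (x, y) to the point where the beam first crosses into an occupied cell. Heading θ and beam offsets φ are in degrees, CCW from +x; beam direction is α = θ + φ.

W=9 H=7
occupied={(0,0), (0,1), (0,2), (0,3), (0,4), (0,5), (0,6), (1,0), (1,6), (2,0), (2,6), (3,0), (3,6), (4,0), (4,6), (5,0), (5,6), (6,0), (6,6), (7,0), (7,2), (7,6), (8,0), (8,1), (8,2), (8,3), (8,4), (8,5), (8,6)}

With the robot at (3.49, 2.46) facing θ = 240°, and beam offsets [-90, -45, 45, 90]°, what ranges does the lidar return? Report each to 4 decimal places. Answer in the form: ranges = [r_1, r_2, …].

ranges = [2.8752, 2.5778, 1.5115, 2.9200]

beam 1: φ=-90°, α=150°
  d=(-0.8660,0.5000)  start (3,2)  tX=0.5658 tY=1.0800  stride 1/|dx|=1.1547 1/|dy|=2.0000
    cross x-line → (2,2), t=0.5658
    cross y-line → (2,3), t=1.0800
    cross x-line → (1,3), t=1.7205
    cross x-line → (0,3), t=2.8752 (wall)
  → r_1 = 2.8752
beam 2: φ=-45°, α=195°
  d=(-0.9659,-0.2588)  start (3,2)  tX=0.5073 tY=1.7773  stride 1/|dx|=1.0353 1/|dy|=3.8637
    cross x-line → (2,2), t=0.5073
    cross x-line → (1,2), t=1.5426
    cross y-line → (1,1), t=1.7773
    cross x-line → (0,1), t=2.5778 (wall)
  → r_2 = 2.5778
beam 3: φ=45°, α=285°
  d=(0.2588,-0.9659)  start (3,2)  tX=1.9705 tY=0.4762  stride 1/|dx|=3.8637 1/|dy|=1.0353
    cross y-line → (3,1), t=0.4762
    cross y-line → (3,0), t=1.5115 (wall)
  → r_3 = 1.5115
beam 4: φ=90°, α=330°
  d=(0.8660,-0.5000)  start (3,2)  tX=0.5889 tY=0.9200  stride 1/|dx|=1.1547 1/|dy|=2.0000
    cross x-line → (4,2), t=0.5889
    cross y-line → (4,1), t=0.9200
    cross x-line → (5,1), t=1.7436
    cross x-line → (6,1), t=2.8983
    cross y-line → (6,0), t=2.9200 (wall)
  → r_4 = 2.9200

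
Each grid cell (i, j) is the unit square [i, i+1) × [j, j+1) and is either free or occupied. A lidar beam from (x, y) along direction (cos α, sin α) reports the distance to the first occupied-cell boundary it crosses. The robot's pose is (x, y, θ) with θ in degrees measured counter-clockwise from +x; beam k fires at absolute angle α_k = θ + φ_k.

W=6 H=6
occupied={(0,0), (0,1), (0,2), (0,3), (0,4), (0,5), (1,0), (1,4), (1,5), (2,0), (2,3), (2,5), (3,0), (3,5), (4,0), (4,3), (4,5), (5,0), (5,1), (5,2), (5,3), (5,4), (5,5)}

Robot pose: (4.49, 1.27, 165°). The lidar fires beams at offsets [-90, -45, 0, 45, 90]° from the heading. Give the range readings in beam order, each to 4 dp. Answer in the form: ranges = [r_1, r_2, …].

ranges = [1.7910, 2.9800, 3.6131, 0.5400, 0.2795]

beam 1: φ=-90°, α=75°
  cosα=0.2588 sinα=0.9659 | (4,1) | tMaxX 1.9705 tMaxY 0.7558 | tΔX 3.8637 tΔY 1.0353
    t=0.7558 [y] (4,2)
    t=1.7910 [y] (4,3) — stop
  → r_1 = 1.7910
beam 2: φ=-45°, α=120°
  cosα=-0.5000 sinα=0.8660 | (4,1) | tMaxX 0.9800 tMaxY 0.8429 | tΔX 2.0000 tΔY 1.1547
    t=0.8429 [y] (4,2)
    t=0.9800 [x] (3,2)
    t=1.9976 [y] (3,3)
    t=2.9800 [x] (2,3) — stop
  → r_2 = 2.9800
beam 3: φ=0°, α=165°
  cosα=-0.9659 sinα=0.2588 | (4,1) | tMaxX 0.5073 tMaxY 2.8205 | tΔX 1.0353 tΔY 3.8637
    t=0.5073 [x] (3,1)
    t=1.5426 [x] (2,1)
    t=2.5778 [x] (1,1)
    t=2.8205 [y] (1,2)
    t=3.6131 [x] (0,2) — stop
  → r_3 = 3.6131
beam 4: φ=45°, α=210°
  cosα=-0.8660 sinα=-0.5000 | (4,1) | tMaxX 0.5658 tMaxY 0.5400 | tΔX 1.1547 tΔY 2.0000
    t=0.5400 [y] (4,0) — stop
  → r_4 = 0.5400
beam 5: φ=90°, α=255°
  cosα=-0.2588 sinα=-0.9659 | (4,1) | tMaxX 1.8932 tMaxY 0.2795 | tΔX 3.8637 tΔY 1.0353
    t=0.2795 [y] (4,0) — stop
  → r_5 = 0.2795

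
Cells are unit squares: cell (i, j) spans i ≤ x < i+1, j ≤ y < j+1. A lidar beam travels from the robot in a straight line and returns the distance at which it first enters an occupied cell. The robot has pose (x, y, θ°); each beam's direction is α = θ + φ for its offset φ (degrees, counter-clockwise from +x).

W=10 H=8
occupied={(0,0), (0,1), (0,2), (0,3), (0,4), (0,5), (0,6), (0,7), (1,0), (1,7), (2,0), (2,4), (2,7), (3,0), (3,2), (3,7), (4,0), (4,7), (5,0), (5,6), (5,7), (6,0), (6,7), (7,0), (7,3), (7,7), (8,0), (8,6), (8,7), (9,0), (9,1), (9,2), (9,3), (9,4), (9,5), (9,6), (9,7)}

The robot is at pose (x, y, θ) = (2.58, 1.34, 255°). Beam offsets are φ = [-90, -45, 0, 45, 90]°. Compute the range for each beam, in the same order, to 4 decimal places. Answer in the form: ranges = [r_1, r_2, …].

beam 1: φ=-90°, α=165°
  cosα=-0.9659 sinα=0.2588 | (2,1) | tMaxX 0.6005 tMaxY 2.5500 | tΔX 1.0353 tΔY 3.8637
    t=0.6005 [x] (1,1)
    t=1.6357 [x] (0,1) — stop
  → r_1 = 1.6357
beam 2: φ=-45°, α=210°
  cosα=-0.8660 sinα=-0.5000 | (2,1) | tMaxX 0.6697 tMaxY 0.6800 | tΔX 1.1547 tΔY 2.0000
    t=0.6697 [x] (1,1)
    t=0.6800 [y] (1,0) — stop
  → r_2 = 0.6800
beam 3: φ=0°, α=255°
  cosα=-0.2588 sinα=-0.9659 | (2,1) | tMaxX 2.2409 tMaxY 0.3520 | tΔX 3.8637 tΔY 1.0353
    t=0.3520 [y] (2,0) — stop
  → r_3 = 0.3520
beam 4: φ=45°, α=300°
  cosα=0.5000 sinα=-0.8660 | (2,1) | tMaxX 0.8400 tMaxY 0.3926 | tΔX 2.0000 tΔY 1.1547
    t=0.3926 [y] (2,0) — stop
  → r_4 = 0.3926
beam 5: φ=90°, α=345°
  cosα=0.9659 sinα=-0.2588 | (2,1) | tMaxX 0.4348 tMaxY 1.3137 | tΔX 1.0353 tΔY 3.8637
    t=0.4348 [x] (3,1)
    t=1.3137 [y] (3,0) — stop
  → r_5 = 1.3137

ranges = [1.6357, 0.6800, 0.3520, 0.3926, 1.3137]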